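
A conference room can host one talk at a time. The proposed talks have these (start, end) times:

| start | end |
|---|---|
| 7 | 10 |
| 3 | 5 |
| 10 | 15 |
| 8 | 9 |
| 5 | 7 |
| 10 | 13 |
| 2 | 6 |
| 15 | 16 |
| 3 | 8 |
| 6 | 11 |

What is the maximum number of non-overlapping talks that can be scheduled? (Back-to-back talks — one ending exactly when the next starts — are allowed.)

5

Sort by end time and greedily take each interval whose start is ≥ the last chosen end.
Sorted by end: (3,5)  (2,6)  (5,7)  (3,8)  (8,9)  (7,10)  (6,11)  (10,13)  (10,15)  (15,16)
take (3,5); skip (2,6); take (5,7); take (8,9); skip (6,11); take (10,13); take (15,16).
Selected 5 talks.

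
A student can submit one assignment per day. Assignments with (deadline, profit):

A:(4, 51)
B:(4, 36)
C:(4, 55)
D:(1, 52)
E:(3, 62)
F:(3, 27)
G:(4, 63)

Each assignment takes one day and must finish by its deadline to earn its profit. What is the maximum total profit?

Take jobs in profit order; each goes to the latest open slot no later than its deadline.
By profit: G(d4,63), E(d3,62), C(d4,55), D(d1,52), A(d4,51), B(d4,36), F(d3,27)
G→slot 4; E→slot 3; C→slot 2; D→slot 1; A skipped; B skipped; F skipped.
Profit = 52 + 55 + 62 + 63 = 232

232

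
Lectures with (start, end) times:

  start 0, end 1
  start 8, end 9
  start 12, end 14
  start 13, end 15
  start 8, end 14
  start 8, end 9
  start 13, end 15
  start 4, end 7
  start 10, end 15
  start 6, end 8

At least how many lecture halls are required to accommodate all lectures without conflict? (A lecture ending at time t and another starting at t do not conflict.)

The answer is the maximum number of intervals overlapping at any instant.
Events (time:±→running): 0:+→1 1:-→0 4:+→1 6:+→2 7:-→1 8:-→0 8:+→1 8:+→2 8:+→3 9:-→2 9:-→1 10:+→2 12:+→3 13:+→4 13:+→5 … peak 5.

5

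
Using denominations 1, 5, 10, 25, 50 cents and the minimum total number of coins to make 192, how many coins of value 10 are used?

Use the largest denomination that fits, subtract, and repeat.
192 − 3×50→42 − 1×25→17 − 1×10→7 − 1×5→2 − 2×1→0
Count of 10: 1

1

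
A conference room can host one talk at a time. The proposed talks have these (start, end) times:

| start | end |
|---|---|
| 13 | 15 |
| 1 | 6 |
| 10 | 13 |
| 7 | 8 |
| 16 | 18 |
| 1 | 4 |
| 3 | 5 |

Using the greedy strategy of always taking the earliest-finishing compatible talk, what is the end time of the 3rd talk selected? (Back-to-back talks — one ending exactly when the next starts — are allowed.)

13

Greedy by earliest finish: after sorting by end time, pick each interval compatible with the last pick.
By end time: (1,4), (3,5), (1,6), (7,8), (10,13), (13,15), (16,18).
Pick (1,4); next start ≥ 4 → (7,8); next start ≥ 8 → (10,13); next start ≥ 13 → (13,15); next start ≥ 15 → (16,18).
Selected: (1,4) (7,8) (10,13) (13,15) (16,18)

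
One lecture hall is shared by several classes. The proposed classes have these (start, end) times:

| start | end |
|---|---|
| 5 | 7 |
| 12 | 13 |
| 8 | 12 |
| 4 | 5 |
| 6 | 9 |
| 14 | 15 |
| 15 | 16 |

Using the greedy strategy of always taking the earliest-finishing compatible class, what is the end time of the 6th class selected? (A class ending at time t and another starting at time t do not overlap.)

By end time: (4,5), (5,7), (6,9), (8,12), (12,13), (14,15), (15,16).
Pick (4,5); next start ≥ 5 → (5,7); next start ≥ 7 → (8,12); next start ≥ 12 → (12,13); next start ≥ 13 → (14,15); next start ≥ 15 → (15,16).
Selected: (4,5) (5,7) (8,12) (12,13) (14,15) (15,16)

16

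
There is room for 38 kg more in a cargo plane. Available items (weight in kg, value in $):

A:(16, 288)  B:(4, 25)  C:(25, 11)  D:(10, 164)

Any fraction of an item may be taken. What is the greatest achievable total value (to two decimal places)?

480.52

Greedy by value/weight ratio, highest first.
Order: A (288/16=18.00) > D (164/10=16.40) > B (25/4=6.25) > C (11/25=0.44)
Fill: take A (16 @ 288) → take D (10 @ 164) → take B (4 @ 25) → take 8/25 of C → 3.52; 38/38 used.
Total value = 480.52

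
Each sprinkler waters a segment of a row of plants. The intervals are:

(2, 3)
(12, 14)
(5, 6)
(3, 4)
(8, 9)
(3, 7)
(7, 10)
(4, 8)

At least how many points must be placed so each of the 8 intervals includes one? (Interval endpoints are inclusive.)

4

Sorted: [2,3] [3,4] [5,6] [3,7] [4,8] [8,9] [7,10] [12,14]
{[2,3],[3,4]} hit by 3; {[5,6],[3,7],[4,8]} hit by 6; {[8,9],[7,10]} hit by 9; {[12,14]} hit by 14.
Points: 3, 6, 9, 14 (4 total).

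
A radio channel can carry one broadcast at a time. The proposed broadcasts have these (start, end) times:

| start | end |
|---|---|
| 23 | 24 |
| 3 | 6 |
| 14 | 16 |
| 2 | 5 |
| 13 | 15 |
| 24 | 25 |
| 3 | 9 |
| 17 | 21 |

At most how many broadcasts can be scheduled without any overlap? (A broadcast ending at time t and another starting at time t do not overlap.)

Order by finish time; keep every interval that doesn't clash with the previous kept one.
By end time: (2,5), (3,6), (3,9), (13,15), (14,16), (17,21), (23,24), (24,25).
Pick (2,5); next start ≥ 5 → (13,15); next start ≥ 15 → (17,21); next start ≥ 21 → (23,24); next start ≥ 24 → (24,25).
Selected 5 broadcasts.

5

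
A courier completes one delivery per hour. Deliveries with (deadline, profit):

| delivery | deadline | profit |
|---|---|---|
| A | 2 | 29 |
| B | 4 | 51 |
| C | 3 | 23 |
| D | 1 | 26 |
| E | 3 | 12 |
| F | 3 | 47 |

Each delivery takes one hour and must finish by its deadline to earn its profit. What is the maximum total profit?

153

Profit order: B=51 F=47 A=29 D=26 C=23 E=12
Assign: B→slot 4, F→slot 3, A→slot 2, D→slot 1, C skipped, E skipped.
Slots: [1:D] [2:A] [3:F] [4:B]
Profit = 26 + 29 + 47 + 51 = 153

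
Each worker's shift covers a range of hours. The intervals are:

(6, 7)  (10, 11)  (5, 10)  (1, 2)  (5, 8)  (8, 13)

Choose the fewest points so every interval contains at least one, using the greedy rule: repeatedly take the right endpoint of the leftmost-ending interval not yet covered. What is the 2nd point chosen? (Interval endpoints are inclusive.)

Process intervals by earliest right end; each time one isn't hit yet, stab at its right endpoint.
Sorted: [1,2] [6,7] [5,8] [5,10] [10,11] [8,13]
{[1,2]} hit by 2; {[6,7],[5,8],[5,10]} hit by 7; {[10,11],[8,13]} hit by 11.
Points: 2, 7, 11 (3 total).

7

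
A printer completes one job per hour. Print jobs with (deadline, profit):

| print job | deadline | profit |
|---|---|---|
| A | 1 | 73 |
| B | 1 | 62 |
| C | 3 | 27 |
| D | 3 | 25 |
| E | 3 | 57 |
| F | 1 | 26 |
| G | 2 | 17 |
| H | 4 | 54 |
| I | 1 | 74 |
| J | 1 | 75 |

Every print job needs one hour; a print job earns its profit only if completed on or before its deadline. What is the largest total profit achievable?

Sort by profit descending; place each in the latest free slot ≤ its deadline.
By profit: J(d1,75), I(d1,74), A(d1,73), B(d1,62), E(d3,57), H(d4,54), C(d3,27), F(d1,26), D(d3,25), G(d2,17)
J→slot 1; I skipped; A skipped; B skipped; E→slot 3; H→slot 4; C→slot 2; F skipped; D skipped; G skipped.
Profit = 75 + 27 + 57 + 54 = 213

213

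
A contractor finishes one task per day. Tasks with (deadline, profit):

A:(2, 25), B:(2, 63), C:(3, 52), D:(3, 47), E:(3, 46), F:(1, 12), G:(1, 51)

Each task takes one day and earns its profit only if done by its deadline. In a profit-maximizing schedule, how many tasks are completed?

3

Sort by profit descending; place each in the latest free slot ≤ its deadline.
Profit order: B=63 C=52 G=51 D=47 E=46 A=25 F=12
Assign: B→slot 2, C→slot 3, G→slot 1, D skipped, E skipped, A skipped, F skipped.
Slots: [1:G] [2:B] [3:C]
3 of 7 scheduled.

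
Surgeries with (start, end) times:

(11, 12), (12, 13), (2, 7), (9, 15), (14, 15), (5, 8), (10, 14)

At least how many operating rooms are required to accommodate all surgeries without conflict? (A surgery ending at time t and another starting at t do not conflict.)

3

starts: [2, 5, 9, 10, 11, 12, 14]
ends:   [7, 8, 12, 13, 14, 15, 15]
s2→1 s5→2 e7→1 e8→0 s9→1 s10→2 s11→3  — peak 3.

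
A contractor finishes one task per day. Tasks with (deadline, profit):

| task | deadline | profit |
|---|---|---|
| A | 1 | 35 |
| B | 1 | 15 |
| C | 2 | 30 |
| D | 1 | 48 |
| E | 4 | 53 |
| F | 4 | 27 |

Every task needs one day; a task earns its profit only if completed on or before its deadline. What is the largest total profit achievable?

158

Profit order: E=53 D=48 A=35 C=30 F=27 B=15
Assign: E→slot 4, D→slot 1, A skipped, C→slot 2, F→slot 3, B skipped.
Slots: [1:D] [2:C] [3:F] [4:E]
Profit = 48 + 30 + 27 + 53 = 158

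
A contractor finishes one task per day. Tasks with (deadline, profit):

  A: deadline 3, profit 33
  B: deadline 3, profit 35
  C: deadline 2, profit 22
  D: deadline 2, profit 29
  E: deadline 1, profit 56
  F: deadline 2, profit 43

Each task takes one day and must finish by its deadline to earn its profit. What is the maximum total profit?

134

Sort by profit descending; place each in the latest free slot ≤ its deadline.
By profit: E(d1,56), F(d2,43), B(d3,35), A(d3,33), D(d2,29), C(d2,22)
E→slot 1; F→slot 2; B→slot 3; A skipped; D skipped; C skipped.
Profit = 56 + 43 + 35 = 134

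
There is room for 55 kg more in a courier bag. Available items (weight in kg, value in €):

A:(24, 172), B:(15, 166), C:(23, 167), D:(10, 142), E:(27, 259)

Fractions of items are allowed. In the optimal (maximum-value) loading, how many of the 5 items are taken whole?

3

Ratios (sorted): D 14.20, B 11.07, E 9.59, C 7.26, A 7.17
take D (10 @ 142); take B (15 @ 166); take E (27 @ 259); take 3/23 of C → 21.78. Capacity used 55/55.
3 item(s) taken whole; one partial (take 3/23 of C).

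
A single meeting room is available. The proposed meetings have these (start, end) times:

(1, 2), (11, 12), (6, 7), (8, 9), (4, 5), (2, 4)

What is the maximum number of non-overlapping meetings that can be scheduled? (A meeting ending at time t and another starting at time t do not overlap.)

6

Order by finish time; keep every interval that doesn't clash with the previous kept one.
Sorted by end: (1,2)  (2,4)  (4,5)  (6,7)  (8,9)  (11,12)
take (1,2); take (2,4); take (4,5); take (6,7); take (8,9); take (11,12).
Selected 6 meetings.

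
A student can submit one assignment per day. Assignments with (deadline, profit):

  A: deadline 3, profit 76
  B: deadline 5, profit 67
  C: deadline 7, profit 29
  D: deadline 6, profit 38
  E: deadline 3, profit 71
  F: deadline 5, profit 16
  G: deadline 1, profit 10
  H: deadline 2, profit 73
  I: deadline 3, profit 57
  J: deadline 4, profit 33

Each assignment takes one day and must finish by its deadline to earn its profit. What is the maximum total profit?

387

Sort by profit descending; place each in the latest free slot ≤ its deadline.
Profit order: A=76 H=73 E=71 B=67 I=57 D=38 J=33 C=29 F=16 G=10
Assign: A→slot 3, H→slot 2, E→slot 1, B→slot 5, I skipped, D→slot 6, J→slot 4, C→slot 7, F skipped, G skipped.
Slots: [1:E] [2:H] [3:A] [4:J] [5:B] [6:D] [7:C]
Profit = 71 + 73 + 76 + 33 + 67 + 38 + 29 = 387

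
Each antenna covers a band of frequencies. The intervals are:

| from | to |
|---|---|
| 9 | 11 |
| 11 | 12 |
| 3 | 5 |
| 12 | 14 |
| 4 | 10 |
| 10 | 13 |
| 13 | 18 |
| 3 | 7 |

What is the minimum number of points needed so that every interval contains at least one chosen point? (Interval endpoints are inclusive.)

3

By right end: [3,5]  [3,7]  [4,10]  [9,11]  [11,12]  [10,13]  [12,14]  [13,18]
[3,5] uncovered → point at 5; [9,11] uncovered → point at 11; [12,14] uncovered → point at 14.
Points: 5, 11, 14 (3 total).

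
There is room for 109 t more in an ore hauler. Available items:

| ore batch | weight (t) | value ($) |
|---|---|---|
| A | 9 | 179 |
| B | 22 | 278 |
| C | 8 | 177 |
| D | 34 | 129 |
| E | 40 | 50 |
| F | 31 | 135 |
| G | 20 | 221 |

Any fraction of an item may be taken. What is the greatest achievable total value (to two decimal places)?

1062.09

Order: C (177/8=22.12) > A (179/9=19.89) > B (278/22=12.64) > G (221/20=11.05) > F (135/31=4.35) > D (129/34=3.79) > E (50/40=1.25)
Fill: take C (8 @ 177) → take A (9 @ 179) → take B (22 @ 278) → take G (20 @ 221) → take F (31 @ 135) → take 19/34 of D → 72.09; 109/109 used.
Total value = 1062.09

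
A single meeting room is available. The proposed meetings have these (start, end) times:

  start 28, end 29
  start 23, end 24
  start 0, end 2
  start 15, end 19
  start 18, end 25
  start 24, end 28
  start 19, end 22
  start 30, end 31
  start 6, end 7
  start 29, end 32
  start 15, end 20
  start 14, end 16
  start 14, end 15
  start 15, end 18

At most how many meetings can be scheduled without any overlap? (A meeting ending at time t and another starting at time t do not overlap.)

9

Sort by end time and greedily take each interval whose start is ≥ the last chosen end.
Sorted by end: (0,2)  (6,7)  (14,15)  (14,16)  (15,18)  (15,19)  (15,20)  (19,22)  (23,24)  (18,25)  (24,28)  (28,29)  (30,31)  (29,32)
take (0,2); take (6,7); take (14,15); take (15,18); skip (15,20); take (19,22); take (23,24); take (24,28); take (28,29); take (30,31).
Selected 9 meetings.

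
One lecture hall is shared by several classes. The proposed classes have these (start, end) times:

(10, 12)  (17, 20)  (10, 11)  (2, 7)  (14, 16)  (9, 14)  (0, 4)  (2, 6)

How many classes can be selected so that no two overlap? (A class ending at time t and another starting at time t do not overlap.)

Greedy by earliest finish: after sorting by end time, pick each interval compatible with the last pick.
Sorted by end: (0,4)  (2,6)  (2,7)  (10,11)  (10,12)  (9,14)  (14,16)  (17,20)
take (0,4); take (10,11); take (14,16); take (17,20).
Selected 4 classes.

4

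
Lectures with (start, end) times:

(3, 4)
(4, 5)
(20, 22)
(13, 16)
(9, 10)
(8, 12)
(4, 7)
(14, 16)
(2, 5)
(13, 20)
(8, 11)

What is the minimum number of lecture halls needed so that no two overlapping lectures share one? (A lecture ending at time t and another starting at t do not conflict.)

starts: [2, 3, 4, 4, 8, 8, 9, 13, 13, 14, 20]
ends:   [4, 5, 5, 7, 10, 11, 12, 16, 16, 20, 22]
s2→1 s3→2 e4→1 s4→2 s4→3  — peak 3.

3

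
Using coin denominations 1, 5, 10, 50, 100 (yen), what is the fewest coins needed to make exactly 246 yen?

246 − 2×100→46 − 4×10→6 − 1×5→1 − 1×1→0
Total coins = 2 + 4 + 1 + 1 = 8

8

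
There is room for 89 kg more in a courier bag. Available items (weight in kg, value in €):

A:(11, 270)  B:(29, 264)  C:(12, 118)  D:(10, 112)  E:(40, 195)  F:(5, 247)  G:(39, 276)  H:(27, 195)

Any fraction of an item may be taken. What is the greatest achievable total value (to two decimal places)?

Ratios (sorted): F 49.40, A 24.55, D 11.20, C 9.83, B 9.10, H 7.22, G 7.08, E 4.88
take F (5 @ 247); take A (11 @ 270); take D (10 @ 112); take C (12 @ 118); take B (29 @ 264); take 22/27 of H → 158.89. Capacity used 89/89.
Total value = 1169.89

1169.89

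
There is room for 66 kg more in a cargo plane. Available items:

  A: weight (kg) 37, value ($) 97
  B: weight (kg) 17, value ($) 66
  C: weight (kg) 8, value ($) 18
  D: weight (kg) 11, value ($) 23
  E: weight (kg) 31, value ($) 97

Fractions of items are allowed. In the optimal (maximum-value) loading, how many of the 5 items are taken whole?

Greedy by value/weight ratio, highest first.
Order: B (66/17=3.88) > E (97/31=3.13) > A (97/37=2.62) > C (18/8=2.25) > D (23/11=2.09)
Fill: take B (17 @ 66) → take E (31 @ 97) → take 18/37 of A → 47.19; 66/66 used.
2 item(s) taken whole; one partial (take 18/37 of A).

2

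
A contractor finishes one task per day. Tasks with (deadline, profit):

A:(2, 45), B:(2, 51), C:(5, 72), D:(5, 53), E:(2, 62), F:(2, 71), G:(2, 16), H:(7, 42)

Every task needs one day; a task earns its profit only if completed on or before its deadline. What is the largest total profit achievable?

300

Profit order: C=72 F=71 E=62 D=53 B=51 A=45 H=42 G=16
Assign: C→slot 5, F→slot 2, E→slot 1, D→slot 4, B skipped, A skipped, H→slot 7, G skipped.
Slots: [1:E] [2:F] [4:D] [5:C] [7:H]
Profit = 62 + 71 + 53 + 72 + 42 = 300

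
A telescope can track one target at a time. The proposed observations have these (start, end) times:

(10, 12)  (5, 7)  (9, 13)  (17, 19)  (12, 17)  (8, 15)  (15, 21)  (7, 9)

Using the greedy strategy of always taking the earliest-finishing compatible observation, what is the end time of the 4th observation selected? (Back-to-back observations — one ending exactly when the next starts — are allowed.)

17

Sort by end time and greedily take each interval whose start is ≥ the last chosen end.
By end time: (5,7), (7,9), (10,12), (9,13), (8,15), (12,17), (17,19), (15,21).
Pick (5,7); next start ≥ 7 → (7,9); next start ≥ 9 → (10,12); next start ≥ 12 → (12,17); next start ≥ 17 → (17,19).
Selected: (5,7) (7,9) (10,12) (12,17) (17,19)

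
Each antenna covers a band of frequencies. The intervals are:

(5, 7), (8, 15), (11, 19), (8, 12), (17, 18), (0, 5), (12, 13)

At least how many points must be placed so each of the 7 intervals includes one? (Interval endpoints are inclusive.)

By right end: [0,5]  [5,7]  [8,12]  [12,13]  [8,15]  [17,18]  [11,19]
[0,5] uncovered → point at 5; [8,12] uncovered → point at 12; [17,18] uncovered → point at 18.
Points: 5, 12, 18 (3 total).

3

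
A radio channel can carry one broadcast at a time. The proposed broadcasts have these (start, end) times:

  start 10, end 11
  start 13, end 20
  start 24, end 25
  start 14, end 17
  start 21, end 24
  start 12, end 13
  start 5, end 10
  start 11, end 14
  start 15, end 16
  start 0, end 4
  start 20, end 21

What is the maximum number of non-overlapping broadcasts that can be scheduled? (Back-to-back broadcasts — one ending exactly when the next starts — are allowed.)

Order by finish time; keep every interval that doesn't clash with the previous kept one.
Sorted by end: (0,4)  (5,10)  (10,11)  (12,13)  (11,14)  (15,16)  (14,17)  (13,20)  (20,21)  (21,24)  (24,25)
take (0,4); take (5,10); take (10,11); take (12,13); skip (11,14); take (15,16); skip (14,17); skip (13,20); take (20,21); take (21,24); take (24,25).
Selected 8 broadcasts.

8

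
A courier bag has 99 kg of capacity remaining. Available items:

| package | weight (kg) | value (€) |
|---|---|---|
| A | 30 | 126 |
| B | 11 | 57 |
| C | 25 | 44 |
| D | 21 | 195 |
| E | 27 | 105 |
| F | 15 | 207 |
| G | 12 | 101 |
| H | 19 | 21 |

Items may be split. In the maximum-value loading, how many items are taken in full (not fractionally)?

5

Ratios (sorted): F 13.80, D 9.29, G 8.42, B 5.18, A 4.20, E 3.89, C 1.76, H 1.11
take F (15 @ 207); take D (21 @ 195); take G (12 @ 101); take B (11 @ 57); take A (30 @ 126); take 10/27 of E → 38.89. Capacity used 99/99.
5 item(s) taken whole; one partial (take 10/27 of E).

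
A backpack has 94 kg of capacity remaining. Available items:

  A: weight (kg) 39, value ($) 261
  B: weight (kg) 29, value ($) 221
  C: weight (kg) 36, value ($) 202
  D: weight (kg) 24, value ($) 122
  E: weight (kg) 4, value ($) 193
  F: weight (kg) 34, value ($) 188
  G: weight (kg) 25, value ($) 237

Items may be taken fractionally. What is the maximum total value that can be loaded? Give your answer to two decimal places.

Ratios (sorted): E 48.25, G 9.48, B 7.62, A 6.69, C 5.61, F 5.53, D 5.08
take E (4 @ 193); take G (25 @ 237); take B (29 @ 221); take 36/39 of A → 240.92. Capacity used 94/94.
Total value = 891.92

891.92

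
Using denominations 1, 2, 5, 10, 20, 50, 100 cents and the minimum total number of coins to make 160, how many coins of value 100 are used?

1

Greedy: take as many of the largest coin as possible, then repeat with the remainder.
160 − 1×100→60 − 1×50→10 − 1×10→0
Count of 100: 1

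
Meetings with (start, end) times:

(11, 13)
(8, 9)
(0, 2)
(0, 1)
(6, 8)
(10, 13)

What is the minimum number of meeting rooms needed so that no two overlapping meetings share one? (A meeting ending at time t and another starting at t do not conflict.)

2

Events (time:±→running): 0:+→1 0:+→2 … peak 2.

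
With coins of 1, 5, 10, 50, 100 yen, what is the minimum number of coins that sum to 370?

Greedy: take as many of the largest coin as possible, then repeat with the remainder.
370 = 3×100 + 1×50 + 2×10
Total coins = 3 + 1 + 2 = 6

6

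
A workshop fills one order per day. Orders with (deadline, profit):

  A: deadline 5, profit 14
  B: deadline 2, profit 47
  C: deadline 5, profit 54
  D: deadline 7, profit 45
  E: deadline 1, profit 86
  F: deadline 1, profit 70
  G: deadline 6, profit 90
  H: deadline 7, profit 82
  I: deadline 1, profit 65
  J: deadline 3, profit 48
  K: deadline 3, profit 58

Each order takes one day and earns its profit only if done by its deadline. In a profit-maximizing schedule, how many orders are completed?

7

Sort by profit descending; place each in the latest free slot ≤ its deadline.
By profit: G(d6,90), E(d1,86), H(d7,82), F(d1,70), I(d1,65), K(d3,58), C(d5,54), J(d3,48), B(d2,47), D(d7,45), A(d5,14)
G→slot 6; E→slot 1; H→slot 7; F skipped; I skipped; K→slot 3; C→slot 5; J→slot 2; B skipped; D→slot 4; A skipped.
7 of 11 scheduled.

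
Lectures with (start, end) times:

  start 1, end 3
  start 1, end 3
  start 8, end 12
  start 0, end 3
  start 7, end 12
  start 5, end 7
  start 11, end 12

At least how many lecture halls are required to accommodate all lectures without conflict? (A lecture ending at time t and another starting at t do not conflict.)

3

The answer is the maximum number of intervals overlapping at any instant.
Events (time:±→running): 0:+→1 1:+→2 1:+→3 … peak 3.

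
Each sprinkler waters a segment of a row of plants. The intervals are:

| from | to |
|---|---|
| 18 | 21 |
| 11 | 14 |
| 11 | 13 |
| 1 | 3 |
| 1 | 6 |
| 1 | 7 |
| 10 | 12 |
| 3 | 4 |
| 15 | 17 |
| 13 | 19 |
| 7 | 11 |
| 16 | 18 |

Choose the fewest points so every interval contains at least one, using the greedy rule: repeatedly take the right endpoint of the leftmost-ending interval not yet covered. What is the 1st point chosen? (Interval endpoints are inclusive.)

Sort by right endpoint; whenever an interval is uncovered, place a point at its right end.
Sorted: [1,3] [3,4] [1,6] [1,7] [7,11] [10,12] [11,13] [11,14] [15,17] [16,18] [13,19] [18,21]
{[1,3],[3,4],[1,6],[1,7]} hit by 3; {[7,11],[10,12],[11,13],[11,14]} hit by 11; {[15,17],[16,18],[13,19]} hit by 17; {[18,21]} hit by 21.
Points: 3, 11, 17, 21 (4 total).

3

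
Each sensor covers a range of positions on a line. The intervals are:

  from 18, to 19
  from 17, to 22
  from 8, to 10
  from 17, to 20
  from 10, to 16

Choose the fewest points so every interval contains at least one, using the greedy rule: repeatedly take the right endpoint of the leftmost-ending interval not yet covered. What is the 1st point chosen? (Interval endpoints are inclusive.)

Process intervals by earliest right end; each time one isn't hit yet, stab at its right endpoint.
Sorted: [8,10] [10,16] [18,19] [17,20] [17,22]
{[8,10],[10,16]} hit by 10; {[18,19],[17,20],[17,22]} hit by 19.
Points: 10, 19 (2 total).

10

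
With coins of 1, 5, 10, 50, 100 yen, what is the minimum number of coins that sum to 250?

3

250 = 2×100 + 1×50
Total coins = 2 + 1 = 3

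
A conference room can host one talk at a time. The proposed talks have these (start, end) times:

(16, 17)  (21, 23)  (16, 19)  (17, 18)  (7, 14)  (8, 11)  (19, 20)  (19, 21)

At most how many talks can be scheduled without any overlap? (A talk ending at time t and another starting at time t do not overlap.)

Order by finish time; keep every interval that doesn't clash with the previous kept one.
Sorted by end: (8,11)  (7,14)  (16,17)  (17,18)  (16,19)  (19,20)  (19,21)  (21,23)
take (8,11); skip (7,14); take (16,17); take (17,18); skip (16,19); take (19,20); skip (19,21); take (21,23).
Selected 5 talks.

5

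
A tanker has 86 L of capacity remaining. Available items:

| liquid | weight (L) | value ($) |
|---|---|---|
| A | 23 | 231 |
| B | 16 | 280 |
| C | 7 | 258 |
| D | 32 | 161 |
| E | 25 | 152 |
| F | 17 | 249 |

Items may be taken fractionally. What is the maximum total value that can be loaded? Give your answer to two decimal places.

1157.84

Ratios (sorted): C 36.86, B 17.50, F 14.65, A 10.04, E 6.08, D 5.03
take C (7 @ 258); take B (16 @ 280); take F (17 @ 249); take A (23 @ 231); take 23/25 of E → 139.84. Capacity used 86/86.
Total value = 1157.84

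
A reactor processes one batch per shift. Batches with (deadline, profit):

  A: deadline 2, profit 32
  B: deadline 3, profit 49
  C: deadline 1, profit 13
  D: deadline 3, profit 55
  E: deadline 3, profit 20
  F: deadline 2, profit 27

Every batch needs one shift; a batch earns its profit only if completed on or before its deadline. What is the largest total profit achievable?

136

Sort by profit descending; place each in the latest free slot ≤ its deadline.
Profit order: D=55 B=49 A=32 F=27 E=20 C=13
Assign: D→slot 3, B→slot 2, A→slot 1, F skipped, E skipped, C skipped.
Slots: [1:A] [2:B] [3:D]
Profit = 32 + 49 + 55 = 136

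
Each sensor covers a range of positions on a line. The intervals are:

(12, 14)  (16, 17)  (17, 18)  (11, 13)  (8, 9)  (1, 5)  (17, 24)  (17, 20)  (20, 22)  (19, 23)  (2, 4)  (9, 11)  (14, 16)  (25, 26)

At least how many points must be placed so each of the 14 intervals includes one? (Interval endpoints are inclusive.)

7

By right end: [2,4]  [1,5]  [8,9]  [9,11]  [11,13]  [12,14]  [14,16]  [16,17]  [17,18]  [17,20]  [20,22]  [19,23]  [17,24]  [25,26]
[2,4] uncovered → point at 4; [8,9] uncovered → point at 9; [11,13] uncovered → point at 13; [14,16] uncovered → point at 16; [17,18] uncovered → point at 18; [20,22] uncovered → point at 22; [25,26] uncovered → point at 26.
Points: 4, 9, 13, 16, 18, 22, 26 (7 total).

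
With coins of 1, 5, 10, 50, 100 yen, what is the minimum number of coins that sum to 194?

10

194 = 1×100 + 1×50 + 4×10 + 4×1
Total coins = 1 + 1 + 4 + 4 = 10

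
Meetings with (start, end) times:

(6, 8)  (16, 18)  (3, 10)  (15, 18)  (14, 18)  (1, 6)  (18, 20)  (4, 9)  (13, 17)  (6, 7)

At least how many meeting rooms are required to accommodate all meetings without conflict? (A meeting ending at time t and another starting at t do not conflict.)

The answer is the maximum number of intervals overlapping at any instant.
starts: [1, 3, 4, 6, 6, 13, 14, 15, 16, 18]
ends:   [6, 7, 8, 9, 10, 17, 18, 18, 18, 20]
s1→1 s3→2 s4→3 e6→2 s6→3 s6→4  — peak 4.

4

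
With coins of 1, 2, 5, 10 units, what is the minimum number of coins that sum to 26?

4

Greedy: take as many of the largest coin as possible, then repeat with the remainder.
26 = 2×10 + 1×5 + 1×1
Total coins = 2 + 1 + 1 = 4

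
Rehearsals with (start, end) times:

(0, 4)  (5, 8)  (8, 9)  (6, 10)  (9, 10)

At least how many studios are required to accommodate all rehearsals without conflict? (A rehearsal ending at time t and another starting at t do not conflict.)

2

starts: [0, 5, 6, 8, 9]
ends:   [4, 8, 9, 10, 10]
s0→1 e4→0 s5→1 s6→2  — peak 2.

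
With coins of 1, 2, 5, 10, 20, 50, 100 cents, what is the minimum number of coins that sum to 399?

9

Greedy: take as many of the largest coin as possible, then repeat with the remainder.
399 = 3×100 + 1×50 + 2×20 + 1×5 + 2×2
Total coins = 3 + 1 + 2 + 1 + 2 = 9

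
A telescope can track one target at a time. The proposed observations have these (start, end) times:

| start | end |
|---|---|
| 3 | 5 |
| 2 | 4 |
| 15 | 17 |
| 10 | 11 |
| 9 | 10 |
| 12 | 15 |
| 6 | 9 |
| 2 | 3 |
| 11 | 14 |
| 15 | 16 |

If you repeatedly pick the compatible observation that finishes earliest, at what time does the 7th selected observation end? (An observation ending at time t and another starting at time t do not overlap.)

16

Order by finish time; keep every interval that doesn't clash with the previous kept one.
Sorted by end: (2,3)  (2,4)  (3,5)  (6,9)  (9,10)  (10,11)  (11,14)  (12,15)  (15,16)  (15,17)
take (2,3); skip (2,4); take (3,5); take (6,9); take (9,10); take (10,11); take (11,14); take (15,16); skip (15,17).
Selected: (2,3) (3,5) (6,9) (9,10) (10,11) (11,14) (15,16)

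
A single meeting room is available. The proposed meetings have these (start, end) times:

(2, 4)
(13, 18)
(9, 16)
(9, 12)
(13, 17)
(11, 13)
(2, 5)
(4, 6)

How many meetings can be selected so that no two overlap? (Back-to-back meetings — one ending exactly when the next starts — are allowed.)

4

Order by finish time; keep every interval that doesn't clash with the previous kept one.
Sorted by end: (2,4)  (2,5)  (4,6)  (9,12)  (11,13)  (9,16)  (13,17)  (13,18)
take (2,4); take (4,6); take (9,12); skip (11,13); skip (9,16); take (13,17).
Selected 4 meetings.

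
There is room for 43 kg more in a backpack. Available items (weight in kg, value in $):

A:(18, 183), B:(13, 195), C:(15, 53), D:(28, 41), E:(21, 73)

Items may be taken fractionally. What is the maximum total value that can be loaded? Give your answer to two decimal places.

420.40

Ratios (sorted): B 15.00, A 10.17, C 3.53, E 3.48, D 1.46
take B (13 @ 195); take A (18 @ 183); take 12/15 of C → 42.40. Capacity used 43/43.
Total value = 420.40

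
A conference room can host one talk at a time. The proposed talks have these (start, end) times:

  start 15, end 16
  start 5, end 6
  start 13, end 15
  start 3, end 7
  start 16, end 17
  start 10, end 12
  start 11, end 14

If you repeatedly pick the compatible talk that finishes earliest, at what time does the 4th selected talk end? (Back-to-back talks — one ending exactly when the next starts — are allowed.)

Sorted by end: (5,6)  (3,7)  (10,12)  (11,14)  (13,15)  (15,16)  (16,17)
take (5,6); take (10,12); skip (11,14); take (13,15); take (15,16); take (16,17).
Selected: (5,6) (10,12) (13,15) (15,16) (16,17)

16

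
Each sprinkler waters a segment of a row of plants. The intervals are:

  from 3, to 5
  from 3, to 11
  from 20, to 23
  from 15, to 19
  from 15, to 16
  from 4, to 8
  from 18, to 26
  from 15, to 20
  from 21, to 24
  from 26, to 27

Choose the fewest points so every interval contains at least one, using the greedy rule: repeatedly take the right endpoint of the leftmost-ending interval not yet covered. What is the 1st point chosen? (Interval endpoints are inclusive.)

By right end: [3,5]  [4,8]  [3,11]  [15,16]  [15,19]  [15,20]  [20,23]  [21,24]  [18,26]  [26,27]
[3,5] uncovered → point at 5; [15,16] uncovered → point at 16; [20,23] uncovered → point at 23; [26,27] uncovered → point at 27.
Points: 5, 16, 23, 27 (4 total).

5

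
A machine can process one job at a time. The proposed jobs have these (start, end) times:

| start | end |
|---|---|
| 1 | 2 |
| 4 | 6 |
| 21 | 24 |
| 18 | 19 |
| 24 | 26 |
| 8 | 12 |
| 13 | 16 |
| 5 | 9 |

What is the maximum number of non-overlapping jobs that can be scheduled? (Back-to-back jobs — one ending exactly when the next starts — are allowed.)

7

Greedy by earliest finish: after sorting by end time, pick each interval compatible with the last pick.
Sorted by end: (1,2)  (4,6)  (5,9)  (8,12)  (13,16)  (18,19)  (21,24)  (24,26)
take (1,2); take (4,6); skip (5,9); take (8,12); take (13,16); take (18,19); take (21,24); take (24,26).
Selected 7 jobs.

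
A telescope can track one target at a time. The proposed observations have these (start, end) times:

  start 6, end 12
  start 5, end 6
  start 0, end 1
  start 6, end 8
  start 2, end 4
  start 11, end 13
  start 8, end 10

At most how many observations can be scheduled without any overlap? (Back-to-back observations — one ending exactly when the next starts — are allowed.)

6

By end time: (0,1), (2,4), (5,6), (6,8), (8,10), (6,12), (11,13).
Pick (0,1); next start ≥ 1 → (2,4); next start ≥ 4 → (5,6); next start ≥ 6 → (6,8); next start ≥ 8 → (8,10); next start ≥ 10 → (11,13).
Selected 6 observations.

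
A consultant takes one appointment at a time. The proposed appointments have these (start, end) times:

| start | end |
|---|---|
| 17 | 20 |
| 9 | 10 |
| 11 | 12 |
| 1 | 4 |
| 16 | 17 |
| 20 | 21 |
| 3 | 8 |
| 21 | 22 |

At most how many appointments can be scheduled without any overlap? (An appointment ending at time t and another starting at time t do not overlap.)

7

Sorted by end: (1,4)  (3,8)  (9,10)  (11,12)  (16,17)  (17,20)  (20,21)  (21,22)
take (1,4); take (9,10); take (11,12); take (16,17); take (17,20); take (20,21); take (21,22).
Selected 7 appointments.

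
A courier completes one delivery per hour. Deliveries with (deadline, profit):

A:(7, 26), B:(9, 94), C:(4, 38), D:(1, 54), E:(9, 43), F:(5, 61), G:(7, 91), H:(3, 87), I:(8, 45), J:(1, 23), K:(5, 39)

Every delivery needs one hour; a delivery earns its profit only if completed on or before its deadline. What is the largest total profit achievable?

552

Sort by profit descending; place each in the latest free slot ≤ its deadline.
Profit order: B=94 G=91 H=87 F=61 D=54 I=45 E=43 K=39 C=38 A=26 J=23
Assign: B→slot 9, G→slot 7, H→slot 3, F→slot 5, D→slot 1, I→slot 8, E→slot 6, K→slot 4, C→slot 2, A skipped, J skipped.
Slots: [1:D] [2:C] [3:H] [4:K] [5:F] [6:E] [7:G] [8:I] [9:B]
Profit = 54 + 38 + 87 + 39 + 61 + 43 + 91 + 45 + 94 = 552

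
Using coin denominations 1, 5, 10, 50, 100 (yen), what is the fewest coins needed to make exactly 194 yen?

10

Use the largest denomination that fits, subtract, and repeat.
194 − 1×100→94 − 1×50→44 − 4×10→4 − 4×1→0
Total coins = 1 + 1 + 4 + 4 = 10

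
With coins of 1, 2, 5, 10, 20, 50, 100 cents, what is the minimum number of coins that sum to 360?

Use the largest denomination that fits, subtract, and repeat.
360 = 3×100 + 1×50 + 1×10
Total coins = 3 + 1 + 1 = 5

5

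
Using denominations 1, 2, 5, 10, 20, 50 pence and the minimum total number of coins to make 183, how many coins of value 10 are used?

1

183 = 3×50 + 1×20 + 1×10 + 1×2 + 1×1
Count of 10: 1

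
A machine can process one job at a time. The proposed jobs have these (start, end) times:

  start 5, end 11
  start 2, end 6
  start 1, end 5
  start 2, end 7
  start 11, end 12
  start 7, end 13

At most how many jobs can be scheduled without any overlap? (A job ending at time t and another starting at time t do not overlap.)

3

Sorted by end: (1,5)  (2,6)  (2,7)  (5,11)  (11,12)  (7,13)
take (1,5); take (5,11); take (11,12).
Selected 3 jobs.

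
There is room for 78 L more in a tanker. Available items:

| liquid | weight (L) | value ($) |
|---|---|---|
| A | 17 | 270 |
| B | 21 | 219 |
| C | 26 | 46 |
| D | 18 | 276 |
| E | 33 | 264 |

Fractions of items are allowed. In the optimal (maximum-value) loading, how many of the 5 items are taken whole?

3

Greedy by value/weight ratio, highest first.
Ratios (sorted): A 15.88, D 15.33, B 10.43, E 8.00, C 1.77
take A (17 @ 270); take D (18 @ 276); take B (21 @ 219); take 22/33 of E → 176.00. Capacity used 78/78.
3 item(s) taken whole; one partial (take 22/33 of E).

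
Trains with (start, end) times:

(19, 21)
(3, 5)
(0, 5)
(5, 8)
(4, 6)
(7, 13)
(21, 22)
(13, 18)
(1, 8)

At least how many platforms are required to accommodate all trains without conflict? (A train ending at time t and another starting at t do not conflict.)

4

Events (time:±→running): 0:+→1 1:+→2 3:+→3 4:+→4 … peak 4.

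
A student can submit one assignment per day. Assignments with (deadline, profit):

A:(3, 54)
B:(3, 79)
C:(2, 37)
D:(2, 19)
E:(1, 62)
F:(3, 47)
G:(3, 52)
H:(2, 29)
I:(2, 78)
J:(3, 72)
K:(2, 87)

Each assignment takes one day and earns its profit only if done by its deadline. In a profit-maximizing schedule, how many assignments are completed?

Profit order: K=87 B=79 I=78 J=72 E=62 A=54 G=52 F=47 C=37 H=29 D=19
Assign: K→slot 2, B→slot 3, I→slot 1, J skipped, E skipped, A skipped, G skipped, F skipped, C skipped, H skipped, D skipped.
Slots: [1:I] [2:K] [3:B]
3 of 11 scheduled.

3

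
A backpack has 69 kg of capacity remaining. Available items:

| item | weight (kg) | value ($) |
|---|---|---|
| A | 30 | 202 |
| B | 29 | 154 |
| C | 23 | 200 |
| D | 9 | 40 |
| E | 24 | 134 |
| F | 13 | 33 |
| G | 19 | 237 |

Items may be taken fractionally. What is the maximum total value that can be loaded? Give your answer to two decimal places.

618.80

Order: G (237/19=12.47) > C (200/23=8.70) > A (202/30=6.73) > E (134/24=5.58) > B (154/29=5.31) > D (40/9=4.44) > F (33/13=2.54)
Fill: take G (19 @ 237) → take C (23 @ 200) → take 27/30 of A → 181.80; 69/69 used.
Total value = 618.80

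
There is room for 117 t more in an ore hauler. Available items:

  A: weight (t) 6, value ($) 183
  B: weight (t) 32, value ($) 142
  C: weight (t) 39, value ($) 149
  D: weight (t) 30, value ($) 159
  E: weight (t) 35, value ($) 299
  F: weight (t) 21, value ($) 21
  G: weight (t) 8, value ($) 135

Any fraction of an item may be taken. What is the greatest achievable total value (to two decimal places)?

940.92

Order: A (183/6=30.50) > G (135/8=16.88) > E (299/35=8.54) > D (159/30=5.30) > B (142/32=4.44) > C (149/39=3.82) > F (21/21=1.00)
Fill: take A (6 @ 183) → take G (8 @ 135) → take E (35 @ 299) → take D (30 @ 159) → take B (32 @ 142) → take 6/39 of C → 22.92; 117/117 used.
Total value = 940.92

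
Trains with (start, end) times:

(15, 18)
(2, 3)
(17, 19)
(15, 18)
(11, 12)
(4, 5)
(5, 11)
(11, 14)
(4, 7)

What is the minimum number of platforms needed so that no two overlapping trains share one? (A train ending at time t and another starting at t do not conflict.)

3

The answer is the maximum number of intervals overlapping at any instant.
Events (time:±→running): 2:+→1 3:-→0 4:+→1 4:+→2 5:-→1 5:+→2 7:-→1 11:-→0 11:+→1 11:+→2 12:-→1 14:-→0 15:+→1 15:+→2 17:+→3 … peak 3.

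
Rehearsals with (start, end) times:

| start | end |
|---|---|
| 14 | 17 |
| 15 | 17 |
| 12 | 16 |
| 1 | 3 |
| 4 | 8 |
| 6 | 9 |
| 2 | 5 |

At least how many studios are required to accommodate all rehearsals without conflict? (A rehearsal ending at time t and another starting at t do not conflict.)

Events (time:±→running): 1:+→1 2:+→2 3:-→1 4:+→2 5:-→1 6:+→2 8:-→1 9:-→0 12:+→1 14:+→2 15:+→3 … peak 3.

3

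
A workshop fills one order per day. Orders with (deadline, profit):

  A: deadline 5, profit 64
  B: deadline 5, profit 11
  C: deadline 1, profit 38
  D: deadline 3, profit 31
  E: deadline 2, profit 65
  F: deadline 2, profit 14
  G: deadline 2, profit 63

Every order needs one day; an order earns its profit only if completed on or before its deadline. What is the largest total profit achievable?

234

Sort by profit descending; place each in the latest free slot ≤ its deadline.
Profit order: E=65 A=64 G=63 C=38 D=31 F=14 B=11
Assign: E→slot 2, A→slot 5, G→slot 1, C skipped, D→slot 3, F skipped, B→slot 4.
Slots: [1:G] [2:E] [3:D] [4:B] [5:A]
Profit = 63 + 65 + 31 + 11 + 64 = 234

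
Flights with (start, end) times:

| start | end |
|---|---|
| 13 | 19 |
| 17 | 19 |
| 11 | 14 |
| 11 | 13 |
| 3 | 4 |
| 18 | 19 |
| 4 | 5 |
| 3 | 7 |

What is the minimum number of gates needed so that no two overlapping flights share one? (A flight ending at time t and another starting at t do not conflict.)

starts: [3, 3, 4, 11, 11, 13, 17, 18]
ends:   [4, 5, 7, 13, 14, 19, 19, 19]
s3→1 s3→2 e4→1 s4→2 e5→1 e7→0 s11→1 s11→2 e13→1 s13→2 e14→1 s17→2 s18→3  — peak 3.

3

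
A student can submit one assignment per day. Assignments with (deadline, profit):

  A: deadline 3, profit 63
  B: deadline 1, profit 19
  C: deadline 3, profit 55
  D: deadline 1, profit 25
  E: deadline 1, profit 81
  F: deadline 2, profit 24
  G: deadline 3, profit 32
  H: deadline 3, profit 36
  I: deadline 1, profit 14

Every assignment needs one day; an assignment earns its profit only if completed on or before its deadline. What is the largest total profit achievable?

199

Profit order: E=81 A=63 C=55 H=36 G=32 D=25 F=24 B=19 I=14
Assign: E→slot 1, A→slot 3, C→slot 2, H skipped, G skipped, D skipped, F skipped, B skipped, I skipped.
Slots: [1:E] [2:C] [3:A]
Profit = 81 + 55 + 63 = 199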